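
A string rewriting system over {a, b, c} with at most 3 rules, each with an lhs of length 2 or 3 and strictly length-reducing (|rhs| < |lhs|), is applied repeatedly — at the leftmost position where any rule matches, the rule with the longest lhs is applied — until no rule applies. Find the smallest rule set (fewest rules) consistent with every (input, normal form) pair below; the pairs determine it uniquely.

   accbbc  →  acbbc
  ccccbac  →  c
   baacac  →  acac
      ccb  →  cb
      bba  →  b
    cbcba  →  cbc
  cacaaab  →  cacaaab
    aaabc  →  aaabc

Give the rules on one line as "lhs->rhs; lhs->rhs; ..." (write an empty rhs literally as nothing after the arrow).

  | accbbc => acbbc
  | ccccbac => cccbac => ccbac => cbac => cc => c
  | baacac => acac
  | ccb => cb

ba->; cc->c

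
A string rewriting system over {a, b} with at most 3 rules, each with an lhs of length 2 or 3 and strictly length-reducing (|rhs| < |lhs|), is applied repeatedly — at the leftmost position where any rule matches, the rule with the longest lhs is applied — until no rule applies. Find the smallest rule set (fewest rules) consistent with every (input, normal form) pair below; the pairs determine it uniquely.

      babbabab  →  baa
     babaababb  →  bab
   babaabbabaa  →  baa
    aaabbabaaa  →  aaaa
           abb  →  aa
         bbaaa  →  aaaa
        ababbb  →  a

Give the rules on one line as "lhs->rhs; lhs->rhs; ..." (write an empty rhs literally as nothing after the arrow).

aab->a; aba->a; bb->a

  | babbabab => baaabab => baaab => baa
  | babaababb => baababb => baabb => bab
  | babaabbabaa => baabbabaa => bababaa => babaa => baa
  | aaabbabaaa => aababaaa => aabaaa => aaaa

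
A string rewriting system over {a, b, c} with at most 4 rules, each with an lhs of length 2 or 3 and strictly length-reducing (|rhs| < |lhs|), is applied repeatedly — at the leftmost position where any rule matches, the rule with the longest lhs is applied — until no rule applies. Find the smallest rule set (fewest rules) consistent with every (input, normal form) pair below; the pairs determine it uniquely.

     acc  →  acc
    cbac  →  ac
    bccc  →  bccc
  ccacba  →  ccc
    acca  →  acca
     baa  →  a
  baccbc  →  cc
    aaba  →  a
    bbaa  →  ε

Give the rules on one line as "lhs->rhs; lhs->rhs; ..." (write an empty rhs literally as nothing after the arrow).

aa->c; ba->; cb->

  | acc
  | cbac => ac
  | bccc
  | ccacba => ccaa => ccc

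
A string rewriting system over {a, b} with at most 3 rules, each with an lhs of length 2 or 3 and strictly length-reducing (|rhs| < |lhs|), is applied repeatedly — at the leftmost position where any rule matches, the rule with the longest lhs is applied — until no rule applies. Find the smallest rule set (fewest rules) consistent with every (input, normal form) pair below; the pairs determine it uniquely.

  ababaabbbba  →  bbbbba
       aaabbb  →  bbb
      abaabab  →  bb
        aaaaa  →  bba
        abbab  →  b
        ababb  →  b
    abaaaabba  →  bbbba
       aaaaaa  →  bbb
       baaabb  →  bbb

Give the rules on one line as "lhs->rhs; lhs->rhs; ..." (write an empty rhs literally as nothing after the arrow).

aa->b; ab->

  | ababaabbbba => abaabbbba => aabbbba => bbbbba
  | aaabbb => babbb => bbb
  | abaabab => aabab => bbab => bb
  | aaaaa => baaa => bba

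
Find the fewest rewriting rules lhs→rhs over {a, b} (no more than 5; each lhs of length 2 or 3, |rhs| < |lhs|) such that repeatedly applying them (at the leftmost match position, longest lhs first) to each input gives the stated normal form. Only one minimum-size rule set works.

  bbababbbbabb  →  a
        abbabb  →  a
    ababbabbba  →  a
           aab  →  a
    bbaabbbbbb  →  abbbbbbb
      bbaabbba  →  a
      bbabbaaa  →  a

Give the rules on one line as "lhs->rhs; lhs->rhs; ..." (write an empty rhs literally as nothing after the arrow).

  | bbababbbbabb => bababbbbabb => ababbbbabb => aabbbbabb => aabbbabb => aabbabb => aababb => aaabb => aabb => aab => aa => a
  | abbabb => ababb => aabb => aab => aa => a
  | ababbabbba => aabbabbba => aababbba => aaabbba => aabbba => aabba => aaba => aaa => aa => a
  | aab => aa => a

aa->a; aab->aa; ba->a; baa->ab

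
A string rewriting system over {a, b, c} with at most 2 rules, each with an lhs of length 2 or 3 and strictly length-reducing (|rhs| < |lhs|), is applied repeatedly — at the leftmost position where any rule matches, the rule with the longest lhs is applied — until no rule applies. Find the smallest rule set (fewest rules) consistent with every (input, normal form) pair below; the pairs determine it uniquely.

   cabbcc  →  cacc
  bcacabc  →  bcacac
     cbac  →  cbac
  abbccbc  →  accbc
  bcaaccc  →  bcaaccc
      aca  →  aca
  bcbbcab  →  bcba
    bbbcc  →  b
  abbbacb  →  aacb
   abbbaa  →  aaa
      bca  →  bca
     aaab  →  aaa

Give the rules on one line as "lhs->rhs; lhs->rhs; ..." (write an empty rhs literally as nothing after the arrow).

ab->a; bbc->b

  | cabbcc => cabcc => cacc
  | bcacabc => bcacac
  | cbac
  | abbccbc => abccbc => accbc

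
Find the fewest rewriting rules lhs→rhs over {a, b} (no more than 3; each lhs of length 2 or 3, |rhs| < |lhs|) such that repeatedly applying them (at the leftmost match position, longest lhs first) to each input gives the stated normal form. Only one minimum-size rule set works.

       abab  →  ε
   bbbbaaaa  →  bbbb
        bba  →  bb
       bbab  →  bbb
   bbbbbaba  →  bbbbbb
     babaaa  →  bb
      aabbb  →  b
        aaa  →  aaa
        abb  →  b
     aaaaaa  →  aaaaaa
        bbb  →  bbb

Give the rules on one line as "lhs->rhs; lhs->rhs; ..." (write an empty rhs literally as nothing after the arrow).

ab->; ba->b

  | abab => ab => ε
  | bbbbaaaa => bbbbaaa => bbbbaa => bbbba => bbbb
  | bba => bb
  | bbab => bbb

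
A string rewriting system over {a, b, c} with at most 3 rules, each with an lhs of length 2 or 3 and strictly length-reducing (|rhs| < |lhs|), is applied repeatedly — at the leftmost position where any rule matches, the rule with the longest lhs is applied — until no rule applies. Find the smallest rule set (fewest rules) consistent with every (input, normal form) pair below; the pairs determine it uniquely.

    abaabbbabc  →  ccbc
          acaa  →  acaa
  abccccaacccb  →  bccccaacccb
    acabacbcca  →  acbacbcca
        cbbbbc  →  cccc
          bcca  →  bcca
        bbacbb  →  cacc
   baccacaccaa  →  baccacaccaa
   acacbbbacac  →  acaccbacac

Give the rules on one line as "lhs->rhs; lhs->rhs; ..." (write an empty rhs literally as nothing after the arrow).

ab->b; bb->c

  | abaabbbabc => baabbbabc => babbbabc => bbbbabc => cbbabc => ccabc => ccbc
  | acaa
  | abccccaacccb => bccccaacccb
  | acabacbcca => acbacbcca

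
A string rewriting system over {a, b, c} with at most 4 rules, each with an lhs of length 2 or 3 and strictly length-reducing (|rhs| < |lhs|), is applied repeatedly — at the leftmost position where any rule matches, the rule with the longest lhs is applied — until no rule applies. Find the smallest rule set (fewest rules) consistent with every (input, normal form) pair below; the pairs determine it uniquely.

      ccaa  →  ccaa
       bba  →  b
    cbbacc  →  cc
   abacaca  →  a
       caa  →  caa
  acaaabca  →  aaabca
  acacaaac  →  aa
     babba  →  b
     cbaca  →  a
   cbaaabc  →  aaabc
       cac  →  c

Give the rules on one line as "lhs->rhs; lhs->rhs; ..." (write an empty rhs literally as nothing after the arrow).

ac->; ba->; cb->

  | ccaa
  | bba => b
  | cbbacc => bacc => cc
  | abacaca => acaca => aca => a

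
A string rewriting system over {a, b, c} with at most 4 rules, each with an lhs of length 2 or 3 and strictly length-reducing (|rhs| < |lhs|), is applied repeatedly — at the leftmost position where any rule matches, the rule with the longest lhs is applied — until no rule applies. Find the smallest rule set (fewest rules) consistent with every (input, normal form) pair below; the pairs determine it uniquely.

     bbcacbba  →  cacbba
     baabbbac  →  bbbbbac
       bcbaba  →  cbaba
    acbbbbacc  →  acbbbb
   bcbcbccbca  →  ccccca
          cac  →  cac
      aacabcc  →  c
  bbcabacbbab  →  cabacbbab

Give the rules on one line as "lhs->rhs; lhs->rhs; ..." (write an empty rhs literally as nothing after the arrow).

  | bbcacbba => bcacbba => cacbba
  | baabbbac => bbbbbac
  | bcbaba => cbaba
  | acbbbbacc => acbbbb

aa->b; acc->; bc->c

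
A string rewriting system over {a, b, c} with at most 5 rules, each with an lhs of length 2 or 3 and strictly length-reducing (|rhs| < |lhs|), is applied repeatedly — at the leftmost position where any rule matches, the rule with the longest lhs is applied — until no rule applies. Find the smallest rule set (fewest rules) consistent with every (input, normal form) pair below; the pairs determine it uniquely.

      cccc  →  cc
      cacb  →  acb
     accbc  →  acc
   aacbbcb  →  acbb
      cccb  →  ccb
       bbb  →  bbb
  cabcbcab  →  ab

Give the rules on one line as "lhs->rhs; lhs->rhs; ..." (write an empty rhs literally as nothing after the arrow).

aa->a; bc->; ca->a; ccc->cc

  | cccc => ccc => cc
  | cacb => acb
  | accbc => acc
  | aacbbcb => acbbcb => acbb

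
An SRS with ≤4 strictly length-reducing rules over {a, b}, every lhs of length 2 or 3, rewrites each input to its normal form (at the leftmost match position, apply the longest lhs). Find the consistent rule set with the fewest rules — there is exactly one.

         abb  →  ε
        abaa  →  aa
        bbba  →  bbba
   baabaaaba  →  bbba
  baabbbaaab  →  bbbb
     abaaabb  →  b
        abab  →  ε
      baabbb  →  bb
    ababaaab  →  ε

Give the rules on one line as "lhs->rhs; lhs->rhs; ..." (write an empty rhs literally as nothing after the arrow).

aaa->ab; ab->; abb->; bab->bb

  | abb => ε
  | abaa => aa
  | bbba
  | baabaaaba => baaaaba => bababa => bbaba => bbba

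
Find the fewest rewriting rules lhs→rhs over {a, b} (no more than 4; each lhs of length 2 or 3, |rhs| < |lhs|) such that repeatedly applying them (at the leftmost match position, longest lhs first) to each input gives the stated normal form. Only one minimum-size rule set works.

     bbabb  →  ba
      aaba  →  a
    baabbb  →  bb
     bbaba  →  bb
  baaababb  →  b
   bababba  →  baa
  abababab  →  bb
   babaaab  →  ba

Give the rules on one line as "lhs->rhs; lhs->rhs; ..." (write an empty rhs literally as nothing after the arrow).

  | bbabb => bbb => ba
  | aaba => a
  | baabbb => babb => bb
  | bbaba => bb

ab->; aba->; bbb->ba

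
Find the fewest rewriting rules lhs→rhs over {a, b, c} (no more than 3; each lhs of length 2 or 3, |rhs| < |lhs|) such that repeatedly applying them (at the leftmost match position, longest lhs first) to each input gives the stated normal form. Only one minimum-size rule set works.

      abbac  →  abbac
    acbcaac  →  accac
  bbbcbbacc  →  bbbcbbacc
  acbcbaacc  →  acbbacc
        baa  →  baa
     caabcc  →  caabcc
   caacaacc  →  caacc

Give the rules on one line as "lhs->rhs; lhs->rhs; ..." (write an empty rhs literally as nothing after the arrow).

  | abbac
  | acbcaac => accac
  | bbbcbbacc
  | acbcbaacc => acbbacc

aca->; bca->c; cba->b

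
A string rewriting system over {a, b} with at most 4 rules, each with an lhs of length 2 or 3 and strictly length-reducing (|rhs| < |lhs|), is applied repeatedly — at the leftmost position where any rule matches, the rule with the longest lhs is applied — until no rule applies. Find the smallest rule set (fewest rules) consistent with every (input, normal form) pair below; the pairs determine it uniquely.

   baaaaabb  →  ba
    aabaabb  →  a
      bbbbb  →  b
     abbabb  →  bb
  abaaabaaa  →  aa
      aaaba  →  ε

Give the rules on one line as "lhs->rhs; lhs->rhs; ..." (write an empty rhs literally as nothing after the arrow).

aab->ab; ab->a; aba->; bbb->b

  | baaaaabb => baaaabb => baaabb => baabb => babb => bab => ba
  | aabaabb => abaabb => abb => ab => a
  | bbbbb => bbb => b
  | abbabb => ababb => bb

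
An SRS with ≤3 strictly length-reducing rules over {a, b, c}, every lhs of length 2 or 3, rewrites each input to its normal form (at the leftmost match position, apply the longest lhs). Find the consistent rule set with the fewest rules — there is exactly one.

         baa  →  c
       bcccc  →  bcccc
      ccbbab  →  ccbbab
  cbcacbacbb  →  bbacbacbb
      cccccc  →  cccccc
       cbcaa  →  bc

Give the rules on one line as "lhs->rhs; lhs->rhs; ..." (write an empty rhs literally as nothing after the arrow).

baa->c; cbc->bb

  | baa => c
  | bcccc
  | ccbbab
  | cbcacbacbb => bbacbacbb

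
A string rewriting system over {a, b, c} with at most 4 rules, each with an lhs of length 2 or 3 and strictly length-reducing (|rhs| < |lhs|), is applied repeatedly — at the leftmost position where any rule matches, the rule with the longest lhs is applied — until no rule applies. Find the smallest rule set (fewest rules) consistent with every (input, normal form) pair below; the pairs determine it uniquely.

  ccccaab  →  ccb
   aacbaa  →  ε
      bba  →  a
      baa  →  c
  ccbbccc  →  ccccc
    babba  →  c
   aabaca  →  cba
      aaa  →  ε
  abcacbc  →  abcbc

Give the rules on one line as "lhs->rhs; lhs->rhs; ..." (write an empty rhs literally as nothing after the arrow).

  | ccccaab => cccab => ccb
  | aacbaa => ccbaa => ccaa => ca => ε
  | bba => a
  | baa => aa => c

aa->c; baa->aa; bb->; ca->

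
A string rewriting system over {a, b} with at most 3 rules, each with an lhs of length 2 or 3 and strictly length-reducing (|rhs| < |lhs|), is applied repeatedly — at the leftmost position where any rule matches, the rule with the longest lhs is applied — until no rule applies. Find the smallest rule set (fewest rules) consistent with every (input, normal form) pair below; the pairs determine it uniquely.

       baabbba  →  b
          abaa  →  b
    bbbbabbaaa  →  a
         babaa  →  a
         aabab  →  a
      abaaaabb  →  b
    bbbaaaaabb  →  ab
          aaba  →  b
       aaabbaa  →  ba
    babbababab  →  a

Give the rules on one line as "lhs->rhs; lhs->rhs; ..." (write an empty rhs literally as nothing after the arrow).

  | baabbba => bbbbba => abbba => aaba => bba => aa => b
  | abaa => abb => aa => b
  | bbbbabbaaa => abbabbaaa => aaabbaaa => babbaaa => baaaaa => bbaaa => aaaa => baa => bb => a
  | babaa => babb => baa => bb => a

aa->b; bb->a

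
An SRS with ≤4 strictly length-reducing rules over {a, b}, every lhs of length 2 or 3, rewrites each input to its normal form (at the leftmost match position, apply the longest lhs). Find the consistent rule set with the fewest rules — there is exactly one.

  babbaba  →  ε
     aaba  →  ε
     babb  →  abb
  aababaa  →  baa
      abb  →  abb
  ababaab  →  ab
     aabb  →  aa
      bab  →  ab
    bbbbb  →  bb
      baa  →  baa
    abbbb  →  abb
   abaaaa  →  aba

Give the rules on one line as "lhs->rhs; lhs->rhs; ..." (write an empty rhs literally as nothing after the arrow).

aaa->; aab->aa; bab->ab; bbb->bb

  | babbaba => abbaba => ababa => aaba => aaa => ε
  | aaba => aaa => ε
  | babb => abb
  | aababaa => aaabaa => baa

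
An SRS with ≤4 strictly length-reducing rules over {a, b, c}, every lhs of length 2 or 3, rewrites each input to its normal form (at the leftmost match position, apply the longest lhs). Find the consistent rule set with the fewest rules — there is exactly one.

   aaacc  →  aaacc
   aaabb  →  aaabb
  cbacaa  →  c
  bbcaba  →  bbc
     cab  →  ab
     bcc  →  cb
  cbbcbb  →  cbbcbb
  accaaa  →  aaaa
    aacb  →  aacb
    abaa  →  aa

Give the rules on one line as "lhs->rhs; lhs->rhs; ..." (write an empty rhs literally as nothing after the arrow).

ba->c; bcc->cb; ca->a; cba->bc

  | aaacc
  | aaabb
  | cbacaa => bccaa => cbaa => bca => ba => c
  | bbcaba => bbaba => bcba => bbc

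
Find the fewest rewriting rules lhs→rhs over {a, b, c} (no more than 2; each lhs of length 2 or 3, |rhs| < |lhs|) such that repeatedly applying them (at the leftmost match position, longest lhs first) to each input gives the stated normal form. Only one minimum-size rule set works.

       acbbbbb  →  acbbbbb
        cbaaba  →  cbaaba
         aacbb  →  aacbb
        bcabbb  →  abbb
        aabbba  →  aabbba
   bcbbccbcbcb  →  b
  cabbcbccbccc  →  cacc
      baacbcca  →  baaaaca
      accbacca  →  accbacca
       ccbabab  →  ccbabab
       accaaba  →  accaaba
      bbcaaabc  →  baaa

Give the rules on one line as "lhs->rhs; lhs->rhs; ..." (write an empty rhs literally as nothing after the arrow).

bc->; cbc->aa

  | acbbbbb
  | cbaaba
  | aacbb
  | bcabbb => abbb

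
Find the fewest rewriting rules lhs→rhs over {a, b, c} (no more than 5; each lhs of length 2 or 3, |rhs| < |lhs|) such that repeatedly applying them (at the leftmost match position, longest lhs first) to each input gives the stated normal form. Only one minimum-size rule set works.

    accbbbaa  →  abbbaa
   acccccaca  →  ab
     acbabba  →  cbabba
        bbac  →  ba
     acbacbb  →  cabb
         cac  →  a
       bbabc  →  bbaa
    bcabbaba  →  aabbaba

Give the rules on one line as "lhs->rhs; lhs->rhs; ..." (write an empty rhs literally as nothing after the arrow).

  | accbbbaa => ccbbbaa => abbbaa
  | acccccaca => cccccaca => acccaca => cccaca => acaca => caca => cca => ab
  | acbabba => cbabba
  | bbac => bbc => ba

ac->c; bc->a; cc->a; cca->ab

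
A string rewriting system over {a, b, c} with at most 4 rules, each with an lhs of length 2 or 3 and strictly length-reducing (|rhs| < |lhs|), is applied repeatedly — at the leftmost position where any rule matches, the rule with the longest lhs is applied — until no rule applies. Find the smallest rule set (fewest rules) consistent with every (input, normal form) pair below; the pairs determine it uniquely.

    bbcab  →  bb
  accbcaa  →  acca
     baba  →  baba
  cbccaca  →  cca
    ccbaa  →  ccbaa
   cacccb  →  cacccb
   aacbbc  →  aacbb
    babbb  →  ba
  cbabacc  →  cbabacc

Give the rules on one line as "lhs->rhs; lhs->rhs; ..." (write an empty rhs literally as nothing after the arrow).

bbb->; bc->b; bca->

  | bbcab => bb
  | accbcaa => acca
  | baba
  | cbccaca => cbcaca => cca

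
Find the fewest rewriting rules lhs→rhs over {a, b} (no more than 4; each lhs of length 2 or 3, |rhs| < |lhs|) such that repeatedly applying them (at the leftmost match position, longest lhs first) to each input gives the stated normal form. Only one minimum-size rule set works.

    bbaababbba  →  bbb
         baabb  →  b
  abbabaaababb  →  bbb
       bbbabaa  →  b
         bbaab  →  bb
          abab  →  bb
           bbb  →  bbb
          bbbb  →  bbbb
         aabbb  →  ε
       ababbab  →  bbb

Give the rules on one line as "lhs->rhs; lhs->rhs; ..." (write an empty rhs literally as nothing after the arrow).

  | bbaababbba => bababbba => bbabbba => bbbba => bbb
  | baabb => baab => baa => b
  | abbabaaababb => bbabaaababb => bbaaababb => baababb => baaabb => babb => bbb
  | bbbabaa => bbbaa => bba => b

aa->; aab->aa; ab->b; bba->b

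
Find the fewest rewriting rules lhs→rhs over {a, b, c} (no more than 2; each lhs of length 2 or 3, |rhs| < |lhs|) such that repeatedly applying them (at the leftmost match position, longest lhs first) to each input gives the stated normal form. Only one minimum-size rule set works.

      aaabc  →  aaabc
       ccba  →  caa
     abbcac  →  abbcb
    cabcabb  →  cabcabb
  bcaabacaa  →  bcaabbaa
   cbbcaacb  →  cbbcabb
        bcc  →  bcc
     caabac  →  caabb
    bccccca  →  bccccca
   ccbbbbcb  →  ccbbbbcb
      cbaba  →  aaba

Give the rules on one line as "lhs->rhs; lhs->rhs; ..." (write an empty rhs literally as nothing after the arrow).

ac->b; cba->aa

  | aaabc
  | ccba => caa
  | abbcac => abbcb
  | cabcabb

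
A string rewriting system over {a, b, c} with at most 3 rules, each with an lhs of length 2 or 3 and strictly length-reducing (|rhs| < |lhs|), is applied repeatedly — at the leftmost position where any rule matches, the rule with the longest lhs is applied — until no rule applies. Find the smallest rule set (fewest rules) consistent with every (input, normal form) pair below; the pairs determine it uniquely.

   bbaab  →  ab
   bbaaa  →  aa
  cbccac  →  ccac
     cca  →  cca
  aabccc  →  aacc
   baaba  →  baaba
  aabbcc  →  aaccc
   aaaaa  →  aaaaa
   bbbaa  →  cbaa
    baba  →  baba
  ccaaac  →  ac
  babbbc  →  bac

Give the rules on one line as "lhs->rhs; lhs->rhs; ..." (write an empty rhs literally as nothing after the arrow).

bb->c; bc->; caa->a

  | bbaab => caab => ab
  | bbaaa => caaa => aa
  | cbccac => ccac
  | cca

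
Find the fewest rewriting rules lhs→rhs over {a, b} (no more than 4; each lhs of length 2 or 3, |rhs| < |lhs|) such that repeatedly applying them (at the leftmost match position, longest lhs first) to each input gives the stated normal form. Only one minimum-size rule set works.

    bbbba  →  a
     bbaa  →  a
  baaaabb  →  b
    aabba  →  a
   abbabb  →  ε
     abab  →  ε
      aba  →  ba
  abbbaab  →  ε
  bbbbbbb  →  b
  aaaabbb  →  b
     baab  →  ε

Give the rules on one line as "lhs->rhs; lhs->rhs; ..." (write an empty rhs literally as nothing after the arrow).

aa->a; ab->b; bb->

  | bbbba => bba => a
  | bbaa => aa => a
  | baaaabb => baaabb => baabb => babb => bbb => b
  | aabba => abba => bba => a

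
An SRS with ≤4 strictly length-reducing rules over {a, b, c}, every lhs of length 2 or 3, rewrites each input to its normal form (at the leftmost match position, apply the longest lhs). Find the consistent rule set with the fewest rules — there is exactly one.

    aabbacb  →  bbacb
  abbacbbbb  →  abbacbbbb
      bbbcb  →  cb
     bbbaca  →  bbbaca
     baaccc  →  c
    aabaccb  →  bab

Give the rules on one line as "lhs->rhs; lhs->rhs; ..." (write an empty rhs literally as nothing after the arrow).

  | aabbacb => bbacb
  | abbacbbbb
  | bbbcb => bbcb => bcb => cb
  | bbbaca

aa->; bc->c; cc->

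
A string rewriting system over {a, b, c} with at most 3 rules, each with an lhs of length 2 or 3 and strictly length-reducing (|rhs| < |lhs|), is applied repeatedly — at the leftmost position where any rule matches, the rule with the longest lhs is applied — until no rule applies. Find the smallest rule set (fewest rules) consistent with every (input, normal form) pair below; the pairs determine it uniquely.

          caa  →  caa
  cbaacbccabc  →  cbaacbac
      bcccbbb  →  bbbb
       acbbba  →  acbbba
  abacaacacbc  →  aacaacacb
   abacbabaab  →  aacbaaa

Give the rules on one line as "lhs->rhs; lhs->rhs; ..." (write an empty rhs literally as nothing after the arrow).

  | caa
  | cbaacbccabc => cbaacbcabc => cbaacbabc => cbaacbac
  | bcccbbb => bccbbb => bcbbb => bbbb
  | acbbba

ab->a; bc->b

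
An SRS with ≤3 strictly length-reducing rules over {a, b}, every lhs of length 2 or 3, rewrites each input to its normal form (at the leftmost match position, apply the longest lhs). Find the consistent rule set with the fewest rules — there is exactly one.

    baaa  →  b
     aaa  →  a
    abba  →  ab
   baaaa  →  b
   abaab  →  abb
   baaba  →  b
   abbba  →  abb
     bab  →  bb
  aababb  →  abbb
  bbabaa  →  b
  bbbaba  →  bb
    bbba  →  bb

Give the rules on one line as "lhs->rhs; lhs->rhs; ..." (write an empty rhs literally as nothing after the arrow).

  | baaa => baa => ba => b
  | aaa => aa => a
  | abba => ab
  | baaaa => baaa => baa => ba => b

aa->a; ba->b; bba->b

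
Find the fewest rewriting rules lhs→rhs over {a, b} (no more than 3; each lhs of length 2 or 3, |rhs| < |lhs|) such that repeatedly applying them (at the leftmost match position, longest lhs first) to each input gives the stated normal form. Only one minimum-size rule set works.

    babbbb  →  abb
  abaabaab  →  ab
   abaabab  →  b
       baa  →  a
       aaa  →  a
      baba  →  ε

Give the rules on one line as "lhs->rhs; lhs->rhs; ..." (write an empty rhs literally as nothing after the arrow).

  | babbbb => bbbb => abb
  | abaabaab => aabaab => baab => ab
  | abaabab => aabab => bab => b
  | baa => a

aa->; ba->; bbb->ab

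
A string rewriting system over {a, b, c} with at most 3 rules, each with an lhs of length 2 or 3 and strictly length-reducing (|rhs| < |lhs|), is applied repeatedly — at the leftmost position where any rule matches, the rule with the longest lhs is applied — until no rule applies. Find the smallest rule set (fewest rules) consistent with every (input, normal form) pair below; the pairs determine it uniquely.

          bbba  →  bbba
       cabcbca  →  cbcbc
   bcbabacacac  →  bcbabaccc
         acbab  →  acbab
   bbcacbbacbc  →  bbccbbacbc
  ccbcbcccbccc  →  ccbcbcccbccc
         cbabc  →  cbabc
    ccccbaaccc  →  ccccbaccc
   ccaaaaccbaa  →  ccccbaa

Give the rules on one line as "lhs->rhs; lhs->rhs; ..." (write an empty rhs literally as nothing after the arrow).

  | bbba
  | cabcbca => cbcbca => cbcbc
  | bcbabacacac => bcbabaccac => bcbabaccc
  | acbab

aac->ac; ca->c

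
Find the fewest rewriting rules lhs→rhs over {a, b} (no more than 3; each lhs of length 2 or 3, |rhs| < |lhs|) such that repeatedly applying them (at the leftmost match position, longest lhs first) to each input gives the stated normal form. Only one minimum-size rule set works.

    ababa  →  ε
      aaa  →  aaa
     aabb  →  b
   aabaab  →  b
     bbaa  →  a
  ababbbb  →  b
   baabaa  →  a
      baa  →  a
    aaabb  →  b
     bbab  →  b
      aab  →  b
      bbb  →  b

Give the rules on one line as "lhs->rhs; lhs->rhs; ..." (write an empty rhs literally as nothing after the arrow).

  | ababa => baba => ba => ε
  | aaa
  | aabb => abb => bb => b
  | aabaab => abaab => baab => ab => b

ab->b; ba->; bb->b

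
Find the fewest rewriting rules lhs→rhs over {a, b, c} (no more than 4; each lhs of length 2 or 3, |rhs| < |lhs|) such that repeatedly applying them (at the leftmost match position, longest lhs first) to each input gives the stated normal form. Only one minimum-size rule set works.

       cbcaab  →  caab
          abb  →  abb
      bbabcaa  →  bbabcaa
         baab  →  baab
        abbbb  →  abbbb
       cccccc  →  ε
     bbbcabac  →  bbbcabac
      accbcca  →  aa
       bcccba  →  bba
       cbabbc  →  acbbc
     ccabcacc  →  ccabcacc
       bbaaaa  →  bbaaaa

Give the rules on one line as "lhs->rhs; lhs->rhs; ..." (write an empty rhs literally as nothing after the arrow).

cba->ac; cbc->c; ccc->

  | cbcaab => caab
  | abb
  | bbabcaa
  | baab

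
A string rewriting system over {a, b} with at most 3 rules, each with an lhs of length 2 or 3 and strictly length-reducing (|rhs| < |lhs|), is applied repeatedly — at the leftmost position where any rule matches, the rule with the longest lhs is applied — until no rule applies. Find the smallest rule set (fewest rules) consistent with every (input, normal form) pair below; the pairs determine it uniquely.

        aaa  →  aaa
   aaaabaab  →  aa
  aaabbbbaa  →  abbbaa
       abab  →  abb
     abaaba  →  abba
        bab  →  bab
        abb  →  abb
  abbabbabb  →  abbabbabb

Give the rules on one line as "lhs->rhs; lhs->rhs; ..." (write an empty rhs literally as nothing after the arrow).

  | aaa
  | aaaabaab => aaaab => aa
  | aaabbbbaa => abbbaa
  | abab => abb

aab->; aba->ab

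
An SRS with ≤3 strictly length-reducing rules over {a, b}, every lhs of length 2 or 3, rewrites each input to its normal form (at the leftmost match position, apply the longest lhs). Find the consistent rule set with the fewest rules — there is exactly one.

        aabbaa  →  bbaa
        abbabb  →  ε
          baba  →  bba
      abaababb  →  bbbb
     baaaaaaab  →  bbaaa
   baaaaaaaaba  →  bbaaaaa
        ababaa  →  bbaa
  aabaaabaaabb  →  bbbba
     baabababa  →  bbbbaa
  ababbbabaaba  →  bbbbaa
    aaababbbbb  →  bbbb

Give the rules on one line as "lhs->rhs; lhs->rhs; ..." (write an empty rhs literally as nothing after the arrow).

  | aabbaa => babaa => bbaa
  | abbabb => abb => ε
  | baba => bba
  | abaababb => baababb => bbaabb => bbbab => bbbb

aab->ba; ab->b; abb->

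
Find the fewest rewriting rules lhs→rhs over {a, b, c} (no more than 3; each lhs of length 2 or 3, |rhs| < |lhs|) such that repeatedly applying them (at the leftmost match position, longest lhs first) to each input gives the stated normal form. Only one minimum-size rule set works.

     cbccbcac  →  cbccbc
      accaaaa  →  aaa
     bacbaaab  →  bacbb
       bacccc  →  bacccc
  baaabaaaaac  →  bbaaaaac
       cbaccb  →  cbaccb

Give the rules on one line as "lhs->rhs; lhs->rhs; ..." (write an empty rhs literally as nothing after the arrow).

  | cbccbcac => cbccbc
  | accaaaa => acaaa => aaa
  | bacbaaab => bacbaab => bacbab => bacbb
  | bacccc

ab->b; ca->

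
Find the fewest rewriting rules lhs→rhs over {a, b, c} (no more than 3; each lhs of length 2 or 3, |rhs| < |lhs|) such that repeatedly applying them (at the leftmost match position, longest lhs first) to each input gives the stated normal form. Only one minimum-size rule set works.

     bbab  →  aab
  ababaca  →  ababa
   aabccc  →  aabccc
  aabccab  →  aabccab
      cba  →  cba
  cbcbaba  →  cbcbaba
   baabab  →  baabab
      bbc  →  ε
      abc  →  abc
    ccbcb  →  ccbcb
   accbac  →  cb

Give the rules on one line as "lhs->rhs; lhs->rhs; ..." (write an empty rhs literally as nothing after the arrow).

  | bbab => aab
  | ababaca => ababa
  | aabccc
  | aabccab

ac->; bb->a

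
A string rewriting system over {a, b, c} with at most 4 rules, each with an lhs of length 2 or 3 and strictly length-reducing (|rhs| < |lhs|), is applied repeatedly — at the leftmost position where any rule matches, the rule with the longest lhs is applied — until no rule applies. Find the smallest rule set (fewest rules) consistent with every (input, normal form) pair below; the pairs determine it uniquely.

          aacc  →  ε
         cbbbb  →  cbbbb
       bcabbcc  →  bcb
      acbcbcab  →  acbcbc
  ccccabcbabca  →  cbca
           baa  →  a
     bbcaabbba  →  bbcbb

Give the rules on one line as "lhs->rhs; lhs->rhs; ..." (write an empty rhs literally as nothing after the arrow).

aa->; ab->; ba->; cc->

  | aacc => cc => ε
  | cbbbb
  | bcabbcc => bcbcc => bcb
  | acbcbcab => acbcbc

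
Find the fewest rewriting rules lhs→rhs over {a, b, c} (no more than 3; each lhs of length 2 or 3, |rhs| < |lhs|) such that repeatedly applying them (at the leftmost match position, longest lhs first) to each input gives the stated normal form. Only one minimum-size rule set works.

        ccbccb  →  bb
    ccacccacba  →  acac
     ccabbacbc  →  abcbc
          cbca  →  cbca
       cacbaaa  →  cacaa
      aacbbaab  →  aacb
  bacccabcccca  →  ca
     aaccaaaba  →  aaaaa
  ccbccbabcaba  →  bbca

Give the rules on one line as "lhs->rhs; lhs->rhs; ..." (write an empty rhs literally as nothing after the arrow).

ba->; cc->

  | ccbccb => bccb => bb
  | ccacccacba => acccacba => acacba => acac
  | ccabbacbc => abbacbc => abcbc
  | cbca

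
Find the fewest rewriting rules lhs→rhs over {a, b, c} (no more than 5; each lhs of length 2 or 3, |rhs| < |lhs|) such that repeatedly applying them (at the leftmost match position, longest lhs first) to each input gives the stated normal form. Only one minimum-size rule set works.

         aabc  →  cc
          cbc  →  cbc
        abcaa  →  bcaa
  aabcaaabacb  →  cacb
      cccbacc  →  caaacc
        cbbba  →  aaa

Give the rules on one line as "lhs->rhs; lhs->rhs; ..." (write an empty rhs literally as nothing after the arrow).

  | aabc => bbc => cc
  | cbc
  | abcaa => bcaa
  | aabcaaabacb => bbcaaabacb => ccaaabacb => ccabbacb => ccbbacb => aabacb => bbacb => cacb

aab->bb; ab->b; bb->c; ccb->aa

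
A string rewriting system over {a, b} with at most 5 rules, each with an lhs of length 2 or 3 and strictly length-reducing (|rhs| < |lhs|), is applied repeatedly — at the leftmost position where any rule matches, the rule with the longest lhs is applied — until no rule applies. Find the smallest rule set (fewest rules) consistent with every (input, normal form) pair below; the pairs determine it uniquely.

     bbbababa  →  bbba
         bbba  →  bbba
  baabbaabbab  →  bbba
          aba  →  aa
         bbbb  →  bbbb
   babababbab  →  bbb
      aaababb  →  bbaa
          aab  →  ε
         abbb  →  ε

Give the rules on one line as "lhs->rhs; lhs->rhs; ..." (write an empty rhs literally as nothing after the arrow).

  | bbbababa => bbbaaba => bbba
  | bbba
  | baabbaabbab => bbaabbab => bbbab => bbba
  | aba => aa

aaa->b; aab->; ab->a; abb->aa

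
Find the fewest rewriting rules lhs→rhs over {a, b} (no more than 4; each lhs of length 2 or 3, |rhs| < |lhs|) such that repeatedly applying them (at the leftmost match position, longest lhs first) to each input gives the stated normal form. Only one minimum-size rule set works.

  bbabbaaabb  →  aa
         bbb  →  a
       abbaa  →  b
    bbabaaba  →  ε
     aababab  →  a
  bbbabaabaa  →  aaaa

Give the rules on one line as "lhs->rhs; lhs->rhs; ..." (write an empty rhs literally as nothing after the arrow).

aab->a; aba->b; ba->; bbb->a

  | bbabbaaabb => bbbaaabb => aaaabb => aaab => aa
  | bbb => a
  | abbaa => aba => b
  | bbabaaba => bbaaba => baba => ba => ε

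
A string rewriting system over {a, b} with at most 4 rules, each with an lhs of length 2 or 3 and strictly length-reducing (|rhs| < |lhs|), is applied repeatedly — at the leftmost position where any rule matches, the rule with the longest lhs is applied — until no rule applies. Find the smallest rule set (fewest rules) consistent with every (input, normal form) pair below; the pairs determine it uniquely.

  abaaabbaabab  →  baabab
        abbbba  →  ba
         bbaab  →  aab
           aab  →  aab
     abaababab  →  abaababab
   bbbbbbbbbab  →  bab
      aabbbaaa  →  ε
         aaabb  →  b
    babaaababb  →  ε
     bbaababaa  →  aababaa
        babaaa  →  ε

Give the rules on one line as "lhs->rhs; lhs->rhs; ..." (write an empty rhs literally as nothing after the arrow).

  | abaaabbaabab => abbbbaabab => bbbaabab => baabab
  | abbbba => bbba => ba
  | bbaab => aab
  | aab

aaa->b; abb->b; bb->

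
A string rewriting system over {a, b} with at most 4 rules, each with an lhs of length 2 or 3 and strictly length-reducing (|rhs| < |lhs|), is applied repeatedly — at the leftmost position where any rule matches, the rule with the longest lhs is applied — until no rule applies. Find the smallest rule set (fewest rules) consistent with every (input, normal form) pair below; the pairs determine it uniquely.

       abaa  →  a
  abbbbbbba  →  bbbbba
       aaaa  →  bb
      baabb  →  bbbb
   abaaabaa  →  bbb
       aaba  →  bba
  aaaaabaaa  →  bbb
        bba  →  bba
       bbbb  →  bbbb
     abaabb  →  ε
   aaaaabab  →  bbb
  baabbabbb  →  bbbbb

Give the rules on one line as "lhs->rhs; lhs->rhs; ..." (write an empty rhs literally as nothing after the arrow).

aa->b; aba->; abb->

  | abaa => a
  | abbbbbbba => bbbbba
  | aaaa => baa => bb
  | baabb => bbbb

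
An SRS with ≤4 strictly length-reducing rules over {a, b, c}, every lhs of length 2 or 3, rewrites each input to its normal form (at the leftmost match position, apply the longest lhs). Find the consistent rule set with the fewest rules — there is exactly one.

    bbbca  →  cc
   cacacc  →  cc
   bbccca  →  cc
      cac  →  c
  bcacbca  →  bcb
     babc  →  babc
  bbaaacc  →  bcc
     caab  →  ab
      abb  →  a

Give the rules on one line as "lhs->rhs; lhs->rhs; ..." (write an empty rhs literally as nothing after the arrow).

aaa->b; bb->; bbb->cc; ca->

  | bbbca => ccca => cc
  | cacacc => cacc => cc
  | bbccca => ccca => cc
  | cac => c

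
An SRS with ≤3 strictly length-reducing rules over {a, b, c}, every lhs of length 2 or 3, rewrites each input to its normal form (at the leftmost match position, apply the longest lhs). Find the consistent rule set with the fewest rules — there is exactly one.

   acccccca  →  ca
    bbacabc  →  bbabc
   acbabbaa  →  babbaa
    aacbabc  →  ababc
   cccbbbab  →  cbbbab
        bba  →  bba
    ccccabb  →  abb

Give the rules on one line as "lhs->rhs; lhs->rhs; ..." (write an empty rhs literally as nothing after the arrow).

ac->; cc->

  | acccccca => ccccca => ccca => ca
  | bbacabc => bbabc
  | acbabbaa => babbaa
  | aacbabc => ababc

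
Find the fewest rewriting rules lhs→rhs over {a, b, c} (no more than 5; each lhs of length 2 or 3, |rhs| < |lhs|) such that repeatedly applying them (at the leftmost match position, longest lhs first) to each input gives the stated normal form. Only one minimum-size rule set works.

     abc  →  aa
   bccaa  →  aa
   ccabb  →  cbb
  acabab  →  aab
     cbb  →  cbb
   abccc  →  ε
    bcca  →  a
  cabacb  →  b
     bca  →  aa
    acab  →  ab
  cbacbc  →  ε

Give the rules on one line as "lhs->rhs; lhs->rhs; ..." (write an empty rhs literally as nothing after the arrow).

ac->; ba->a; bc->a; ca->

  | abc => aa
  | bccaa => acaa => aa
  | ccabb => cbb
  | acabab => abab => aab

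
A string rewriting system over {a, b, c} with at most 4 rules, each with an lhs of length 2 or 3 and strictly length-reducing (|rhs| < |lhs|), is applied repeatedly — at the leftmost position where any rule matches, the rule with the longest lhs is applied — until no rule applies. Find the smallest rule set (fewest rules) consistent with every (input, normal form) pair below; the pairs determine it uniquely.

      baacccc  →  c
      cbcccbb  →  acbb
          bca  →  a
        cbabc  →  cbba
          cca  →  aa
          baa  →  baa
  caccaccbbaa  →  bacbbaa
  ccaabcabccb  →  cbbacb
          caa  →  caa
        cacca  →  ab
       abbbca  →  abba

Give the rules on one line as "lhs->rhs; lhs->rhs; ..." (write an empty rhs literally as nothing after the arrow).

aaa->cb; abc->ba; bc->; cc->a

  | baacccc => baaacc => bcbcc => bcc => c
  | cbcccbb => cccbb => acbb
  | bca => a
  | cbabc => cbba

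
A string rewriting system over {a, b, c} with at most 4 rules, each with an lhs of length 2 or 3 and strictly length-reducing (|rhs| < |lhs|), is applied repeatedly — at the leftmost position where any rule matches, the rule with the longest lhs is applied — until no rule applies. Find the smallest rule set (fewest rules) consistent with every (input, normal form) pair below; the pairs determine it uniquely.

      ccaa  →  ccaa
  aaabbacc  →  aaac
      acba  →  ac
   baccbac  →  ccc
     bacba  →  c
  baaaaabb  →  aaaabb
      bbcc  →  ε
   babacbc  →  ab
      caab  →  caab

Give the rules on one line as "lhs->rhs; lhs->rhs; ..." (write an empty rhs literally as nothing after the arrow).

  | ccaa
  | aaabbacc => aaabcc => aaac
  | acba => ac
  | baccbac => ccbac => ccc

ba->; bc->; cbc->ab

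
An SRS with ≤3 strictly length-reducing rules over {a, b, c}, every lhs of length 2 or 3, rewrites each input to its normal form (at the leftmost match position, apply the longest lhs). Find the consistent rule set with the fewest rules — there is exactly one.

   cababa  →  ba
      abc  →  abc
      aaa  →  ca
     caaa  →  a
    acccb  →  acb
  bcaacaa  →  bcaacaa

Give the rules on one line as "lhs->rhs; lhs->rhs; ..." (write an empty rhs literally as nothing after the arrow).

  | cababa => ccba => ba
  | abc
  | aaa => ca
  | caaa => cca => a

aaa->ca; aba->c; cc->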